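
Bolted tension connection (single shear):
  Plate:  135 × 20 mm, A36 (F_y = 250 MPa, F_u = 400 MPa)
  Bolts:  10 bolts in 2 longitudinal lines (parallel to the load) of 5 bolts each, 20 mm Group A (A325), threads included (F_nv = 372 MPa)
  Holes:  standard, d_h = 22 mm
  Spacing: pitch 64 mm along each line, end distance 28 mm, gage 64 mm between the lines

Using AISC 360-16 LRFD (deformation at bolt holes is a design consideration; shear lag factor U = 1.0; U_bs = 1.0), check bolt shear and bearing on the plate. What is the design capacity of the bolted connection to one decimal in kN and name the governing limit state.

876.5 kN (bolt shear governs)

Bolt shear: A_b = π(20)²/4 = 314.16 mm². φR_n = 0.75 × 372 × 314.16 × 10 × 1 = 876.5 kN.
Bearing (20 mm plate, F_u = 400 MPa): end bolts L_c = 28 − 22/2 = 17, R_n = min(1.2×17×20×400, 2.4×20×20×400) = 163.2 kN/bolt; interior L_c = 64 − 22 = 42, R_n = 384 kN/bolt. φR_n = 0.75 × (2×163.2 + 8×384) = 2548.8 kN.
Governing: min(876.5, 2548.8) = 876.5 kN → bolt shear.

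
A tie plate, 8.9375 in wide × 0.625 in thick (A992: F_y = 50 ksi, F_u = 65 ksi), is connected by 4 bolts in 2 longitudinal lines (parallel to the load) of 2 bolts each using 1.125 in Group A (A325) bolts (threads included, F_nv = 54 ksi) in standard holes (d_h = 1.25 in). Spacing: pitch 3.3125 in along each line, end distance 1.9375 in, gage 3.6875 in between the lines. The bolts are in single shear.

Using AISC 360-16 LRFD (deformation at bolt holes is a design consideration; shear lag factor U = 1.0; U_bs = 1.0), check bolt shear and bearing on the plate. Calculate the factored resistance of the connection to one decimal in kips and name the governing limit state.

161.0 kips (bolt shear governs)

Bolt shear: A_b = π(1.125)²/4 = 0.99402 in². φR_n = 0.75 × 54 × 0.99402 × 4 × 1 = 161.0 kips.
Bearing (0.625 in plate, F_u = 65 ksi): end bolts L_c = 1.9375 − 1.25/2 = 1.3125, R_n = min(1.2×1.3125×0.625×65, 2.4×1.125×0.625×65) = 63.984 kips/bolt; interior L_c = 3.3125 − 1.25 = 2.0625, R_n = 100.55 kips/bolt. φR_n = 0.75 × (2×63.984 + 2×100.55) = 246.8 kips.
Governing: min(161.0, 246.8) = 161.0 kips → bolt shear.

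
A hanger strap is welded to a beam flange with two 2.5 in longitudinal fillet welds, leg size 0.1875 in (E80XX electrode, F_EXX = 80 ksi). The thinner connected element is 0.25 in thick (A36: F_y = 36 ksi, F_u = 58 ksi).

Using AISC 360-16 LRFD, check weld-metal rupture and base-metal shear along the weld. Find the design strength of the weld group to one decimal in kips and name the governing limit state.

23.9 kips (weld metal governs)

Weld metal: throat = 0.707×0.1875 = 0.13256 in, L = 2×2.5 = 5 in. φR_n = 0.75 × 0.6 × 80 × 0.13256 × 5 = 23.9 kips.
Base metal shear (0.25 in plate): yield φR_n = 1.0×0.6×36×0.25×5 = 27.0 kips; rupture φR_n = 0.75×0.6×58×0.25×5 = 32.6 kips; take 27.0 kips (yield).
Governing: min(23.9, 27.0) = 23.9 kips → weld metal.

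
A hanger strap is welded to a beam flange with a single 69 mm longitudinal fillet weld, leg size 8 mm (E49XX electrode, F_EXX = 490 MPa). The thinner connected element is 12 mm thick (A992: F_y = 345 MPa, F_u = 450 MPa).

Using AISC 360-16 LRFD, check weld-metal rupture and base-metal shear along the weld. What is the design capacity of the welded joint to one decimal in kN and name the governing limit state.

Weld metal: throat = 0.707×8 = 5.656 mm, L = 69 mm. φR_n = 0.75 × 0.6 × 490 × 5.656 × 69 = 86.1 kN.
Base metal shear (12 mm plate): yield φR_n = 1.0×0.6×345×12×69 = 171.4 kN; rupture φR_n = 0.75×0.6×450×12×69 = 167.7 kN; take 167.7 kN (rupture).
Governing: min(86.1, 167.7) = 86.1 kN → weld metal.

86.1 kN (weld metal governs)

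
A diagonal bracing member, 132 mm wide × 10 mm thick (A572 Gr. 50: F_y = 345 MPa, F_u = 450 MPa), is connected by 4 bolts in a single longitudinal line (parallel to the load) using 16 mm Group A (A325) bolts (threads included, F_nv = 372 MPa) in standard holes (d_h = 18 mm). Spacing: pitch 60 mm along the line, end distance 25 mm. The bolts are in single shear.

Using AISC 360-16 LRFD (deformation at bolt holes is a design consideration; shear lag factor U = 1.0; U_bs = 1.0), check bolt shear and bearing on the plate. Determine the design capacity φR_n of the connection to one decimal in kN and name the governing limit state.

224.4 kN (bolt shear governs)

Bolt shear: A_b = π(16)²/4 = 201.06 mm². φR_n = 0.75 × 372 × 201.06 × 4 × 1 = 224.4 kN.
Bearing (10 mm plate, F_u = 450 MPa): end bolts L_c = 25 − 18/2 = 16, R_n = min(1.2×16×10×450, 2.4×16×10×450) = 86.4 kN/bolt; interior L_c = 60 − 18 = 42, R_n = 172.8 kN/bolt. φR_n = 0.75 × (1×86.4 + 3×172.8) = 453.6 kN.
Governing: min(224.4, 453.6) = 224.4 kN → bolt shear.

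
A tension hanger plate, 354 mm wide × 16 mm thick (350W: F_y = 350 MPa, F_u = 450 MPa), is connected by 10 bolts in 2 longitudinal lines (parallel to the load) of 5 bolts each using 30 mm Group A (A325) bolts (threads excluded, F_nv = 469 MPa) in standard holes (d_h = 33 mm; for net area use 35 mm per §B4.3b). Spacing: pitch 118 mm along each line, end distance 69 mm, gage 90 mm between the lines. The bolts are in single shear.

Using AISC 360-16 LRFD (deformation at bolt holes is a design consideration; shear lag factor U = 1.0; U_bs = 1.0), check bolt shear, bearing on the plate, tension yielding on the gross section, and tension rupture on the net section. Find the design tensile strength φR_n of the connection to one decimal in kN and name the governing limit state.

1533.6 kN (net-section rupture governs)

Bolt shear: A_b = π(30)²/4 = 706.86 mm². φR_n = 0.75 × 469 × 706.86 × 10 × 1 = 2486.4 kN.
Bearing (16 mm plate, F_u = 450 MPa): end bolts L_c = 69 − 33/2 = 52.5, R_n = min(1.2×52.5×16×450, 2.4×30×16×450) = 453.6 kN/bolt; interior L_c = 118 − 33 = 85, R_n = 518.4 kN/bolt. φR_n = 0.75 × (2×453.6 + 8×518.4) = 3790.8 kN.
Tension yield (gross): A_g = 354×16 = 5664 mm². φR_n = 0.90 × 350 × 5664 = 1784.2 kN.
Tension rupture (net): A_n = (354 − 2×35)×16 = 4544 mm² (U = 1.0, A_e = A_n). φR_n = 0.75 × 450 × 4544 = 1533.6 kN.
Governing: min(2486.4, 3790.8, 1784.2, 1533.6) = 1533.6 kN → net-section rupture.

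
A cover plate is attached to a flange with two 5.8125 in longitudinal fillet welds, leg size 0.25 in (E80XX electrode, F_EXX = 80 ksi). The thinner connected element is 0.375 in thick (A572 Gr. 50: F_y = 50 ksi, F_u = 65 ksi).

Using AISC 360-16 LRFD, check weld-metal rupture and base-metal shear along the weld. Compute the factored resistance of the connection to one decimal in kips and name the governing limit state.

74.0 kips (weld metal governs)

Weld metal: throat = 0.707×0.25 = 0.17675 in, L = 2×5.8125 = 11.625 in. φR_n = 0.75 × 0.6 × 80 × 0.17675 × 11.625 = 74.0 kips.
Base metal shear (0.375 in plate): yield φR_n = 1.0×0.6×50×0.375×11.625 = 130.8 kips; rupture φR_n = 0.75×0.6×65×0.375×11.625 = 127.5 kips; take 127.5 kips (rupture).
Governing: min(74.0, 127.5) = 74.0 kips → weld metal.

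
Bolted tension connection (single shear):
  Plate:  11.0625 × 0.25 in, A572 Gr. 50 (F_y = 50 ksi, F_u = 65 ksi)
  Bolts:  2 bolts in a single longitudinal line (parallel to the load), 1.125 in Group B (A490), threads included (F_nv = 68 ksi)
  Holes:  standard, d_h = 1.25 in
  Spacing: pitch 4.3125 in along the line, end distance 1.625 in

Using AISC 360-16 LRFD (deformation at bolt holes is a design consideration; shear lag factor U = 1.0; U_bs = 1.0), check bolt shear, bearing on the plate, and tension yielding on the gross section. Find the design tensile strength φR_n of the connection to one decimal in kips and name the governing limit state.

47.5 kips (bearing governs)

Bolt shear: A_b = π(1.125)²/4 = 0.99402 in². φR_n = 0.75 × 68 × 0.99402 × 2 × 1 = 101.4 kips.
Bearing (0.25 in plate, F_u = 65 ksi): end bolts L_c = 1.625 − 1.25/2 = 1, R_n = min(1.2×1×0.25×65, 2.4×1.125×0.25×65) = 19.5 kips/bolt; interior L_c = 4.3125 − 1.25 = 3.0625, R_n = 43.875 kips/bolt. φR_n = 0.75 × (1×19.5 + 1×43.875) = 47.5 kips.
Tension yield (gross): A_g = 11.0625×0.25 = 2.7656 in². φR_n = 0.90 × 50 × 2.7656 = 124.5 kips.
Governing: min(101.4, 47.5, 124.5) = 47.5 kips → bearing.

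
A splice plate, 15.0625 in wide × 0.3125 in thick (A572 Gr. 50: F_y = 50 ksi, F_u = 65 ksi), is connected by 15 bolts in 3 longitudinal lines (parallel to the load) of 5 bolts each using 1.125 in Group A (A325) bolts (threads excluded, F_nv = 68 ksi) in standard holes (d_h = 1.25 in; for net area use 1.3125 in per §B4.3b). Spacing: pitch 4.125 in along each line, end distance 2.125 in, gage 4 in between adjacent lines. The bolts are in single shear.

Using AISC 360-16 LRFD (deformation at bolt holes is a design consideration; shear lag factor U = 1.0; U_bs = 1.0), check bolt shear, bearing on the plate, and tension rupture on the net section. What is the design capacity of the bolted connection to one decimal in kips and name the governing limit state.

169.5 kips (net-section rupture governs)

Bolt shear: A_b = π(1.125)²/4 = 0.99402 in². φR_n = 0.75 × 68 × 0.99402 × 15 × 1 = 760.4 kips.
Bearing (0.3125 in plate, F_u = 65 ksi): end bolts L_c = 2.125 − 1.25/2 = 1.5, R_n = min(1.2×1.5×0.3125×65, 2.4×1.125×0.3125×65) = 36.563 kips/bolt; interior L_c = 4.125 − 1.25 = 2.875, R_n = 54.844 kips/bolt. φR_n = 0.75 × (3×36.563 + 12×54.844) = 575.9 kips.
Tension rupture (net): A_n = (15.0625 − 3×1.3125)×0.3125 = 3.4766 in² (U = 1.0, A_e = A_n). φR_n = 0.75 × 65 × 3.4766 = 169.5 kips.
Governing: min(760.4, 575.9, 169.5) = 169.5 kips → net-section rupture.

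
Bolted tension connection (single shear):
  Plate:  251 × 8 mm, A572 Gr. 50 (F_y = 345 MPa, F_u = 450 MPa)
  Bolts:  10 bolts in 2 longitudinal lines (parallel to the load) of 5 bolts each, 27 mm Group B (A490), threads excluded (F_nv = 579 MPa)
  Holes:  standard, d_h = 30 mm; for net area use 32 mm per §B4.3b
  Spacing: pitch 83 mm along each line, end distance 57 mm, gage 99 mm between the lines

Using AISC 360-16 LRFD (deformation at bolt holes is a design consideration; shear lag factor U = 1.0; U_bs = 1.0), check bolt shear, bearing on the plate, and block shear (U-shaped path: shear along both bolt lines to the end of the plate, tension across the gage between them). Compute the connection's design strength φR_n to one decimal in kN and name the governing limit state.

974.7 kN (block shear governs)

Bolt shear: A_b = π(27)²/4 = 572.56 mm². φR_n = 0.75 × 579 × 572.56 × 10 × 1 = 2486.3 kN.
Bearing (8 mm plate, F_u = 450 MPa): end bolts L_c = 57 − 30/2 = 42, R_n = min(1.2×42×8×450, 2.4×27×8×450) = 181.44 kN/bolt; interior L_c = 83 − 30 = 53, R_n = 228.96 kN/bolt. φR_n = 0.75 × (2×181.44 + 8×228.96) = 1645.9 kN.
Block shear: shear path 2×[57+4×83] = 2×389 mm, A_gv = 6224, A_nv = 2×(389 − 4.5×32)×8 = 3920 mm²; tension across gage: (99 − 1×32)×8 = 536 mm². R_n = min(0.6×450×3920, 0.6×345×6224) + 1.0×450×536 = min(1058.4, 1288.4) + 241.2 = 1299.6 kN. φR_n = 0.75 × 1299.6 = 974.7 kN.
Governing: min(2486.3, 1645.9, 974.7) = 974.7 kN → block shear.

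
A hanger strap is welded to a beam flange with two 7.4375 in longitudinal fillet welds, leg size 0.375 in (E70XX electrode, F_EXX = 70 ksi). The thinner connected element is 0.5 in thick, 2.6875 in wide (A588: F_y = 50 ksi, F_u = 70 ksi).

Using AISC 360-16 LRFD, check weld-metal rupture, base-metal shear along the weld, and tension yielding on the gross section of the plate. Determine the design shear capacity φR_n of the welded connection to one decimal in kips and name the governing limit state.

60.5 kips (gross-section yield governs)

Weld metal: throat = 0.707×0.375 = 0.26513 in, L = 2×7.4375 = 14.875 in. φR_n = 0.75 × 0.6 × 70 × 0.26513 × 14.875 = 124.2 kips.
Base metal shear (0.5 in plate): yield φR_n = 1.0×0.6×50×0.5×14.875 = 223.1 kips; rupture φR_n = 0.75×0.6×70×0.5×14.875 = 234.3 kips; take 223.1 kips (yield).
Tension yield (gross): A_g = 2.6875×0.5 = 1.3438 in². φR_n = 0.90 × 50 × 1.3438 = 60.5 kips.
Governing: min(124.2, 223.1, 60.5) = 60.5 kips → gross-section yield.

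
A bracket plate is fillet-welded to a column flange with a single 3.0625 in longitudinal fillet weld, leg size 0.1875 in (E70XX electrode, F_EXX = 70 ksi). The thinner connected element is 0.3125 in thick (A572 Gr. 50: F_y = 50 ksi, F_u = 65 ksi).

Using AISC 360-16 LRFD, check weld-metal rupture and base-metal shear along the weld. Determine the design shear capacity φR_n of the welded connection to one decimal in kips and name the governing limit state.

12.8 kips (weld metal governs)

Weld metal: throat = 0.707×0.1875 = 0.13256 in, L = 3.0625 in. φR_n = 0.75 × 0.6 × 70 × 0.13256 × 3.0625 = 12.8 kips.
Base metal shear (0.3125 in plate): yield φR_n = 1.0×0.6×50×0.3125×3.0625 = 28.7 kips; rupture φR_n = 0.75×0.6×65×0.3125×3.0625 = 28.0 kips; take 28.0 kips (rupture).
Governing: min(12.8, 28.0) = 12.8 kips → weld metal.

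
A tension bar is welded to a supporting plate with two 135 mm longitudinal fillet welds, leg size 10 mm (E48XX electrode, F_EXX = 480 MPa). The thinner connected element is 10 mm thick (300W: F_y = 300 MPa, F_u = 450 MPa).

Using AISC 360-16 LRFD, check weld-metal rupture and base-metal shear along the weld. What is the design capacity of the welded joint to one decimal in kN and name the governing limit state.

412.3 kN (weld metal governs)

Weld metal: throat = 0.707×10 = 7.07 mm, L = 2×135 = 270 mm. φR_n = 0.75 × 0.6 × 480 × 7.07 × 270 = 412.3 kN.
Base metal shear (10 mm plate): yield φR_n = 1.0×0.6×300×10×270 = 486.0 kN; rupture φR_n = 0.75×0.6×450×10×270 = 546.8 kN; take 486.0 kN (yield).
Governing: min(412.3, 486.0) = 412.3 kN → weld metal.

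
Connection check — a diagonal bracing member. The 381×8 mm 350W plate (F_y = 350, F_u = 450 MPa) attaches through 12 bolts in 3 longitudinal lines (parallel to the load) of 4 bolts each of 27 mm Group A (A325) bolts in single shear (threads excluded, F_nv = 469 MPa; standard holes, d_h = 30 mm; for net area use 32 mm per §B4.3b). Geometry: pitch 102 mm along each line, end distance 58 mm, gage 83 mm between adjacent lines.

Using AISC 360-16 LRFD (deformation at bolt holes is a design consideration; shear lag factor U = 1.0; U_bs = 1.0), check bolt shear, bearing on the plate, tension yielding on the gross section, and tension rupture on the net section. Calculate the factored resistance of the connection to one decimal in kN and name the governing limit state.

769.5 kN (net-section rupture governs)

Bolt shear: A_b = π(27)²/4 = 572.56 mm². φR_n = 0.75 × 469 × 572.56 × 12 × 1 = 2416.8 kN.
Bearing (8 mm plate, F_u = 450 MPa): end bolts L_c = 58 − 30/2 = 43, R_n = min(1.2×43×8×450, 2.4×27×8×450) = 185.76 kN/bolt; interior L_c = 102 − 30 = 72, R_n = 233.28 kN/bolt. φR_n = 0.75 × (3×185.76 + 9×233.28) = 1992.6 kN.
Tension yield (gross): A_g = 381×8 = 3048 mm². φR_n = 0.90 × 350 × 3048 = 960.1 kN.
Tension rupture (net): A_n = (381 − 3×32)×8 = 2280 mm² (U = 1.0, A_e = A_n). φR_n = 0.75 × 450 × 2280 = 769.5 kN.
Governing: min(2416.8, 1992.6, 960.1, 769.5) = 769.5 kN → net-section rupture.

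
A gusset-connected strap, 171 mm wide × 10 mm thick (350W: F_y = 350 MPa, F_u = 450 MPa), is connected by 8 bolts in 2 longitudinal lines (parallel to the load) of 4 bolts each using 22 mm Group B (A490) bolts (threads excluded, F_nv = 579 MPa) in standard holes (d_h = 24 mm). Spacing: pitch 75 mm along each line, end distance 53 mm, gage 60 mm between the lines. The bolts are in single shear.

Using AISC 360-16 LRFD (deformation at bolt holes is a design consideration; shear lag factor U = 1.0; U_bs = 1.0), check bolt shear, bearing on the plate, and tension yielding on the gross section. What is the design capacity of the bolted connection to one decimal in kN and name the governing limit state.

538.7 kN (gross-section yield governs)

Bolt shear: A_b = π(22)²/4 = 380.13 mm². φR_n = 0.75 × 579 × 380.13 × 8 × 1 = 1320.6 kN.
Bearing (10 mm plate, F_u = 450 MPa): end bolts L_c = 53 − 24/2 = 41, R_n = min(1.2×41×10×450, 2.4×22×10×450) = 221.4 kN/bolt; interior L_c = 75 − 24 = 51, R_n = 237.6 kN/bolt. φR_n = 0.75 × (2×221.4 + 6×237.6) = 1401.3 kN.
Tension yield (gross): A_g = 171×10 = 1710 mm². φR_n = 0.90 × 350 × 1710 = 538.7 kN.
Governing: min(1320.6, 1401.3, 538.7) = 538.7 kN → gross-section yield.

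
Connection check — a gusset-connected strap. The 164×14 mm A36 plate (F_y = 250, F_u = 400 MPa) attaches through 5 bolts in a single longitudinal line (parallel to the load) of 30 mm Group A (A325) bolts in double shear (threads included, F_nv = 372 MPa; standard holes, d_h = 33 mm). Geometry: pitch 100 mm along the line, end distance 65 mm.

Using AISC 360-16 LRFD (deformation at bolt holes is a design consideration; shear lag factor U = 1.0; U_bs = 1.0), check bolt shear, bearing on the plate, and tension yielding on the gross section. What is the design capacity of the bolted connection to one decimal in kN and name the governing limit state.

516.6 kN (gross-section yield governs)

Bolt shear: A_b = π(30)²/4 = 706.86 mm². φR_n = 0.75 × 372 × 706.86 × 5 × 2 = 1972.1 kN.
Bearing (14 mm plate, F_u = 400 MPa): end bolts L_c = 65 − 33/2 = 48.5, R_n = min(1.2×48.5×14×400, 2.4×30×14×400) = 325.92 kN/bolt; interior L_c = 100 − 33 = 67, R_n = 403.2 kN/bolt. φR_n = 0.75 × (1×325.92 + 4×403.2) = 1454.0 kN.
Tension yield (gross): A_g = 164×14 = 2296 mm². φR_n = 0.90 × 250 × 2296 = 516.6 kN.
Governing: min(1972.1, 1454.0, 516.6) = 516.6 kN → gross-section yield.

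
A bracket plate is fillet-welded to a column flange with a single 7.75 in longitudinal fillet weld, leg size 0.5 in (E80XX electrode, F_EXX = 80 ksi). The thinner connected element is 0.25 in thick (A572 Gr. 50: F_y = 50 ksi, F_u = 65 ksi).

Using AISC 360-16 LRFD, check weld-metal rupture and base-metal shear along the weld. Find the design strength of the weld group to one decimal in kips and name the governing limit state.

Weld metal: throat = 0.707×0.5 = 0.3535 in, L = 7.75 in. φR_n = 0.75 × 0.6 × 80 × 0.3535 × 7.75 = 98.6 kips.
Base metal shear (0.25 in plate): yield φR_n = 1.0×0.6×50×0.25×7.75 = 58.1 kips; rupture φR_n = 0.75×0.6×65×0.25×7.75 = 56.7 kips; take 56.7 kips (rupture).
Governing: min(98.6, 56.7) = 56.7 kips → base-metal shear.

56.7 kips (base-metal shear governs)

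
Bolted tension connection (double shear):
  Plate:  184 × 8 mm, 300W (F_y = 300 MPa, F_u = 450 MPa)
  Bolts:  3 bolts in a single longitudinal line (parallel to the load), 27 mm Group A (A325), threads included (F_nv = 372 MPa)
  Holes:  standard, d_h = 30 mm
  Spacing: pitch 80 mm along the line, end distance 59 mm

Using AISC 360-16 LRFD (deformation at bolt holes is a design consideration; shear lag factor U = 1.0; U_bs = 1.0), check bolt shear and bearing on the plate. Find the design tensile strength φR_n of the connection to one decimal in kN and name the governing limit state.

466.6 kN (bearing governs)

Bolt shear: A_b = π(27)²/4 = 572.56 mm². φR_n = 0.75 × 372 × 572.56 × 3 × 2 = 958.5 kN.
Bearing (8 mm plate, F_u = 450 MPa): end bolts L_c = 59 − 30/2 = 44, R_n = min(1.2×44×8×450, 2.4×27×8×450) = 190.08 kN/bolt; interior L_c = 80 − 30 = 50, R_n = 216 kN/bolt. φR_n = 0.75 × (1×190.08 + 2×216) = 466.6 kN.
Governing: min(958.5, 466.6) = 466.6 kN → bearing.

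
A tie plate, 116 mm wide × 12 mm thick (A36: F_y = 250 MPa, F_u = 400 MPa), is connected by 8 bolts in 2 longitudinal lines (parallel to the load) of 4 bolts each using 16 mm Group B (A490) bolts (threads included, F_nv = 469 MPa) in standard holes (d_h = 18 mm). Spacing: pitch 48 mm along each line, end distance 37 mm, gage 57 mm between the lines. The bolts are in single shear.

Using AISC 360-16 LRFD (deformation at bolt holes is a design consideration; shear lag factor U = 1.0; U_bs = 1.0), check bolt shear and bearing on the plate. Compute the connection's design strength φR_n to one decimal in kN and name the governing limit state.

565.8 kN (bolt shear governs)

Bolt shear: A_b = π(16)²/4 = 201.06 mm². φR_n = 0.75 × 469 × 201.06 × 8 × 1 = 565.8 kN.
Bearing (12 mm plate, F_u = 400 MPa): end bolts L_c = 37 − 18/2 = 28, R_n = min(1.2×28×12×400, 2.4×16×12×400) = 161.28 kN/bolt; interior L_c = 48 − 18 = 30, R_n = 172.8 kN/bolt. φR_n = 0.75 × (2×161.28 + 6×172.8) = 1019.5 kN.
Governing: min(565.8, 1019.5) = 565.8 kN → bolt shear.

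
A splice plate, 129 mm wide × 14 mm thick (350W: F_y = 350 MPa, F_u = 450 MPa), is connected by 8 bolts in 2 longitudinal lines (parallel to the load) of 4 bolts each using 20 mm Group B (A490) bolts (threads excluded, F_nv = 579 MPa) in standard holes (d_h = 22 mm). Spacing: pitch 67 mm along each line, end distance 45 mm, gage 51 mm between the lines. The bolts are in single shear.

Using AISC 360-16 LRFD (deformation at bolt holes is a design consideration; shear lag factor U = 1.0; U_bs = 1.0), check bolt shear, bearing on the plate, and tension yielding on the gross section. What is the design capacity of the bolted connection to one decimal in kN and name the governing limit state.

Bolt shear: A_b = π(20)²/4 = 314.16 mm². φR_n = 0.75 × 579 × 314.16 × 8 × 1 = 1091.4 kN.
Bearing (14 mm plate, F_u = 450 MPa): end bolts L_c = 45 − 22/2 = 34, R_n = min(1.2×34×14×450, 2.4×20×14×450) = 257.04 kN/bolt; interior L_c = 67 − 22 = 45, R_n = 302.4 kN/bolt. φR_n = 0.75 × (2×257.04 + 6×302.4) = 1746.4 kN.
Tension yield (gross): A_g = 129×14 = 1806 mm². φR_n = 0.90 × 350 × 1806 = 568.9 kN.
Governing: min(1091.4, 1746.4, 568.9) = 568.9 kN → gross-section yield.

568.9 kN (gross-section yield governs)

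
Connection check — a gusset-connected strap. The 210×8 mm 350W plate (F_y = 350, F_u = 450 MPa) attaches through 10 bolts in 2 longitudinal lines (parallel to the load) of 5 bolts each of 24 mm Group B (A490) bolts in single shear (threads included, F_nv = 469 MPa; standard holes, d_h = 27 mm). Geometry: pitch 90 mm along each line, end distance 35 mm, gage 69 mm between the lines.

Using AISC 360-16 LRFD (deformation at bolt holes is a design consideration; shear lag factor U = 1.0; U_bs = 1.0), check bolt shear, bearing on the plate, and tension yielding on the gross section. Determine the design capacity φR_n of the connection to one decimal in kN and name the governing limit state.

Bolt shear: A_b = π(24)²/4 = 452.39 mm². φR_n = 0.75 × 469 × 452.39 × 10 × 1 = 1591.3 kN.
Bearing (8 mm plate, F_u = 450 MPa): end bolts L_c = 35 − 27/2 = 21.5, R_n = min(1.2×21.5×8×450, 2.4×24×8×450) = 92.88 kN/bolt; interior L_c = 90 − 27 = 63, R_n = 207.36 kN/bolt. φR_n = 0.75 × (2×92.88 + 8×207.36) = 1383.5 kN.
Tension yield (gross): A_g = 210×8 = 1680 mm². φR_n = 0.90 × 350 × 1680 = 529.2 kN.
Governing: min(1591.3, 1383.5, 529.2) = 529.2 kN → gross-section yield.

529.2 kN (gross-section yield governs)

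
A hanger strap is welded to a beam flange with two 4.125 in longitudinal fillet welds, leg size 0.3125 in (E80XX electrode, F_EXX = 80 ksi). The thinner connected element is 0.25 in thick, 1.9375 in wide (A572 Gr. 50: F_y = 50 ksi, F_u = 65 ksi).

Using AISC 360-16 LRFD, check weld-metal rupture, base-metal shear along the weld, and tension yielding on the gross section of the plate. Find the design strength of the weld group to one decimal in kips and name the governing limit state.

Weld metal: throat = 0.707×0.3125 = 0.22094 in, L = 2×4.125 = 8.25 in. φR_n = 0.75 × 0.6 × 80 × 0.22094 × 8.25 = 65.6 kips.
Base metal shear (0.25 in plate): yield φR_n = 1.0×0.6×50×0.25×8.25 = 61.9 kips; rupture φR_n = 0.75×0.6×65×0.25×8.25 = 60.3 kips; take 60.3 kips (rupture).
Tension yield (gross): A_g = 1.9375×0.25 = 0.48438 in². φR_n = 0.90 × 50 × 0.48438 = 21.8 kips.
Governing: min(65.6, 60.3, 21.8) = 21.8 kips → gross-section yield.

21.8 kips (gross-section yield governs)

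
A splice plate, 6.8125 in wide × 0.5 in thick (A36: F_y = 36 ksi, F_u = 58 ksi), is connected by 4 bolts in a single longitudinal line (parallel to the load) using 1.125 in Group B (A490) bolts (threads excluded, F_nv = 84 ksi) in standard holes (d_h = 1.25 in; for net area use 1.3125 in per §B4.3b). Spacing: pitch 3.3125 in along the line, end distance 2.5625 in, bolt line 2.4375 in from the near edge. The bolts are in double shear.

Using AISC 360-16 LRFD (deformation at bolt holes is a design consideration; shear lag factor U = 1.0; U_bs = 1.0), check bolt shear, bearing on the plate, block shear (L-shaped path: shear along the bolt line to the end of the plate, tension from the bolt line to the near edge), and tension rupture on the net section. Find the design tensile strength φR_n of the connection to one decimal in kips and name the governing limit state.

Bolt shear: A_b = π(1.125)²/4 = 0.99402 in². φR_n = 0.75 × 84 × 0.99402 × 4 × 2 = 501.0 kips.
Bearing (0.5 in plate, F_u = 58 ksi): end bolts L_c = 2.5625 − 1.25/2 = 1.9375, R_n = min(1.2×1.9375×0.5×58, 2.4×1.125×0.5×58) = 67.425 kips/bolt; interior L_c = 3.3125 − 1.25 = 2.0625, R_n = 71.775 kips/bolt. φR_n = 0.75 × (1×67.425 + 3×71.775) = 212.1 kips.
Block shear: shear path 1×[2.5625+3×3.3125] = 1×12.5 in, A_gv = 6.25, A_nv = 1×(12.5 − 3.5×1.3125)×0.5 = 3.9531 in²; tension to near edge: (2.4375 − 0.5×1.3125)×0.5 = 0.89063 in². R_n = min(0.6×58×3.9531, 0.6×36×6.25) + 1.0×58×0.89063 = min(137.57, 135) + 51.657 = 186.66 kips. φR_n = 0.75 × 186.66 = 140.0 kips.
Tension rupture (net): A_n = (6.8125 − 1×1.3125)×0.5 = 2.75 in² (U = 1.0, A_e = A_n). φR_n = 0.75 × 58 × 2.75 = 119.6 kips.
Governing: min(501.0, 212.1, 140.0, 119.6) = 119.6 kips → net-section rupture.

119.6 kips (net-section rupture governs)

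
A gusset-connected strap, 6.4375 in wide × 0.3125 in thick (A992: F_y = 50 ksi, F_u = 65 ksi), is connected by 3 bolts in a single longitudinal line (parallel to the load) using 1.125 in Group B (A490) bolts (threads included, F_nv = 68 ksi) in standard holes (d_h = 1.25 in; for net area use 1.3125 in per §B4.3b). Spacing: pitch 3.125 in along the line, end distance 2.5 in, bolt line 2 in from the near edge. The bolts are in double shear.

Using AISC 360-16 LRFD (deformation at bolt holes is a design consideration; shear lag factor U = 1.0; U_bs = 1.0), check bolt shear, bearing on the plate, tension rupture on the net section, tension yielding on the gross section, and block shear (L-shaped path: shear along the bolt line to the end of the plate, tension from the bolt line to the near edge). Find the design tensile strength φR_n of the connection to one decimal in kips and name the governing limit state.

70.5 kips (block shear governs)

Bolt shear: A_b = π(1.125)²/4 = 0.99402 in². φR_n = 0.75 × 68 × 0.99402 × 3 × 2 = 304.2 kips.
Bearing (0.3125 in plate, F_u = 65 ksi): end bolts L_c = 2.5 − 1.25/2 = 1.875, R_n = min(1.2×1.875×0.3125×65, 2.4×1.125×0.3125×65) = 45.703 kips/bolt; interior L_c = 3.125 − 1.25 = 1.875, R_n = 45.703 kips/bolt. φR_n = 0.75 × (1×45.703 + 2×45.703) = 102.8 kips.
Tension rupture (net): A_n = (6.4375 − 1×1.3125)×0.3125 = 1.6016 in² (U = 1.0, A_e = A_n). φR_n = 0.75 × 65 × 1.6016 = 78.1 kips.
Tension yield (gross): A_g = 6.4375×0.3125 = 2.0117 in². φR_n = 0.90 × 50 × 2.0117 = 90.5 kips.
Block shear: shear path 1×[2.5+2×3.125] = 1×8.75 in, A_gv = 2.7344, A_nv = 1×(8.75 − 2.5×1.3125)×0.3125 = 1.709 in²; tension to near edge: (2 − 0.5×1.3125)×0.3125 = 0.41992 in². R_n = min(0.6×65×1.709, 0.6×50×2.7344) + 1.0×65×0.41992 = min(66.651, 82.032) + 27.295 = 93.946 kips. φR_n = 0.75 × 93.946 = 70.5 kips.
Governing: min(304.2, 102.8, 78.1, 90.5, 70.5) = 70.5 kips → block shear.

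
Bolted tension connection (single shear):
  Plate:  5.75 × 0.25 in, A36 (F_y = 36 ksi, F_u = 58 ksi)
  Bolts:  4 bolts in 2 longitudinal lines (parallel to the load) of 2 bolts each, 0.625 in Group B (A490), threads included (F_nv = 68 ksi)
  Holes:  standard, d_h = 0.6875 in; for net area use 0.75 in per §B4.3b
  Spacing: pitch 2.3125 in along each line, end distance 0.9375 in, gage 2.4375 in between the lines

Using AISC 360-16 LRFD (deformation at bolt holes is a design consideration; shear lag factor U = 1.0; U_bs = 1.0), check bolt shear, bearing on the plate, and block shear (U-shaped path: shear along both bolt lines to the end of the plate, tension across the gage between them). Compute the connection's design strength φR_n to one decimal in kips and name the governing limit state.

Bolt shear: A_b = π(0.625)²/4 = 0.3068 in². φR_n = 0.75 × 68 × 0.3068 × 4 × 1 = 62.6 kips.
Bearing (0.25 in plate, F_u = 58 ksi): end bolts L_c = 0.9375 − 0.6875/2 = 0.59375, R_n = min(1.2×0.59375×0.25×58, 2.4×0.625×0.25×58) = 10.331 kips/bolt; interior L_c = 2.3125 − 0.6875 = 1.625, R_n = 21.75 kips/bolt. φR_n = 0.75 × (2×10.331 + 2×21.75) = 48.1 kips.
Block shear: shear path 2×[0.9375+1×2.3125] = 2×3.25 in, A_gv = 1.625, A_nv = 2×(3.25 − 1.5×0.75)×0.25 = 1.0625 in²; tension across gage: (2.4375 − 1×0.75)×0.25 = 0.42188 in². R_n = min(0.6×58×1.0625, 0.6×36×1.625) + 1.0×58×0.42188 = min(36.975, 35.1) + 24.469 = 59.569 kips. φR_n = 0.75 × 59.569 = 44.7 kips.
Governing: min(62.6, 48.1, 44.7) = 44.7 kips → block shear.

44.7 kips (block shear governs)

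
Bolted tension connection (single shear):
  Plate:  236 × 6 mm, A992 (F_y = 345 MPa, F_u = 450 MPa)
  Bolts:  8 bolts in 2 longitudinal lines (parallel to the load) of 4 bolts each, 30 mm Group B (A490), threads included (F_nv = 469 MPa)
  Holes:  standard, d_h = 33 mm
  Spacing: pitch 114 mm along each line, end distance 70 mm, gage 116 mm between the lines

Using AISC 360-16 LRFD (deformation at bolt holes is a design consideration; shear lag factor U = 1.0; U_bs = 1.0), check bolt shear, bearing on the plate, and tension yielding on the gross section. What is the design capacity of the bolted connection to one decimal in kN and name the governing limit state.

Bolt shear: A_b = π(30)²/4 = 706.86 mm². φR_n = 0.75 × 469 × 706.86 × 8 × 1 = 1989.1 kN.
Bearing (6 mm plate, F_u = 450 MPa): end bolts L_c = 70 − 33/2 = 53.5, R_n = min(1.2×53.5×6×450, 2.4×30×6×450) = 173.34 kN/bolt; interior L_c = 114 − 33 = 81, R_n = 194.4 kN/bolt. φR_n = 0.75 × (2×173.34 + 6×194.4) = 1134.8 kN.
Tension yield (gross): A_g = 236×6 = 1416 mm². φR_n = 0.90 × 345 × 1416 = 439.7 kN.
Governing: min(1989.1, 1134.8, 439.7) = 439.7 kN → gross-section yield.

439.7 kN (gross-section yield governs)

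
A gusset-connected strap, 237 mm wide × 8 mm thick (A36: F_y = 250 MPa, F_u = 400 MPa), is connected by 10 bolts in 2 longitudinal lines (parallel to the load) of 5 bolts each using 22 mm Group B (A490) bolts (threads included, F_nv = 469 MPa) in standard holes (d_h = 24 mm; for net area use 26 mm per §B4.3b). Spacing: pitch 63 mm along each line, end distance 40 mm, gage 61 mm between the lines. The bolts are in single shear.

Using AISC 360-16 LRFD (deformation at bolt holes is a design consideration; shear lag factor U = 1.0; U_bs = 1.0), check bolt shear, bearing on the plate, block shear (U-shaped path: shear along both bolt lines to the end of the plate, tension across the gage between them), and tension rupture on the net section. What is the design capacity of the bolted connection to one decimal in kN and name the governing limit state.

444.0 kN (net-section rupture governs)

Bolt shear: A_b = π(22)²/4 = 380.13 mm². φR_n = 0.75 × 469 × 380.13 × 10 × 1 = 1337.1 kN.
Bearing (8 mm plate, F_u = 400 MPa): end bolts L_c = 40 − 24/2 = 28, R_n = min(1.2×28×8×400, 2.4×22×8×400) = 107.52 kN/bolt; interior L_c = 63 − 24 = 39, R_n = 149.76 kN/bolt. φR_n = 0.75 × (2×107.52 + 8×149.76) = 1059.8 kN.
Block shear: shear path 2×[40+4×63] = 2×292 mm, A_gv = 4672, A_nv = 2×(292 − 4.5×26)×8 = 2800 mm²; tension across gage: (61 − 1×26)×8 = 280 mm². R_n = min(0.6×400×2800, 0.6×250×4672) + 1.0×400×280 = min(672, 700.8) + 112 = 784 kN. φR_n = 0.75 × 784 = 588.0 kN.
Tension rupture (net): A_n = (237 − 2×26)×8 = 1480 mm² (U = 1.0, A_e = A_n). φR_n = 0.75 × 400 × 1480 = 444.0 kN.
Governing: min(1337.1, 1059.8, 588.0, 444.0) = 444.0 kN → net-section rupture.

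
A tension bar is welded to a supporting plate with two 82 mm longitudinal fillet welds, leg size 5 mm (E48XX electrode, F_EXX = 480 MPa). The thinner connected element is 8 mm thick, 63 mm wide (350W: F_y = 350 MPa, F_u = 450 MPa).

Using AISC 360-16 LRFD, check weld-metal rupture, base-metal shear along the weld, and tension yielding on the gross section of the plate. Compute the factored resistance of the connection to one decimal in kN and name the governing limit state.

Weld metal: throat = 0.707×5 = 3.535 mm, L = 2×82 = 164 mm. φR_n = 0.75 × 0.6 × 480 × 3.535 × 164 = 125.2 kN.
Base metal shear (8 mm plate): yield φR_n = 1.0×0.6×350×8×164 = 275.5 kN; rupture φR_n = 0.75×0.6×450×8×164 = 265.7 kN; take 265.7 kN (rupture).
Tension yield (gross): A_g = 63×8 = 504 mm². φR_n = 0.90 × 350 × 504 = 158.8 kN.
Governing: min(125.2, 265.7, 158.8) = 125.2 kN → weld metal.

125.2 kN (weld metal governs)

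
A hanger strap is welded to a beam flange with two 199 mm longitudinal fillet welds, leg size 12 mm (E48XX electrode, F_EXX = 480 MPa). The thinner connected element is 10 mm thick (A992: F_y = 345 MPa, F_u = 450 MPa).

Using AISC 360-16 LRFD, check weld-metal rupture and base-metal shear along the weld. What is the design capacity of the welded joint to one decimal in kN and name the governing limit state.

Weld metal: throat = 0.707×12 = 8.484 mm, L = 2×199 = 398 mm. φR_n = 0.75 × 0.6 × 480 × 8.484 × 398 = 729.4 kN.
Base metal shear (10 mm plate): yield φR_n = 1.0×0.6×345×10×398 = 823.9 kN; rupture φR_n = 0.75×0.6×450×10×398 = 806.0 kN; take 806.0 kN (rupture).
Governing: min(729.4, 806.0) = 729.4 kN → weld metal.

729.4 kN (weld metal governs)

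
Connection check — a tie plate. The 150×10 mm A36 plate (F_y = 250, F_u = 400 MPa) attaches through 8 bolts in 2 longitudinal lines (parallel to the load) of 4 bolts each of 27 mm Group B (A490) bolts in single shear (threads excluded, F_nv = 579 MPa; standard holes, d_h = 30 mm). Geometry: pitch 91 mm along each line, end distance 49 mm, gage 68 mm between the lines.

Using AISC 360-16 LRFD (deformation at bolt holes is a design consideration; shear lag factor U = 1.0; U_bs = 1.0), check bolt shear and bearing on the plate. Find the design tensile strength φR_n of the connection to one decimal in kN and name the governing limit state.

1411.2 kN (bearing governs)

Bolt shear: A_b = π(27)²/4 = 572.56 mm². φR_n = 0.75 × 579 × 572.56 × 8 × 1 = 1989.1 kN.
Bearing (10 mm plate, F_u = 400 MPa): end bolts L_c = 49 − 30/2 = 34, R_n = min(1.2×34×10×400, 2.4×27×10×400) = 163.2 kN/bolt; interior L_c = 91 − 30 = 61, R_n = 259.2 kN/bolt. φR_n = 0.75 × (2×163.2 + 6×259.2) = 1411.2 kN.
Governing: min(1989.1, 1411.2) = 1411.2 kN → bearing.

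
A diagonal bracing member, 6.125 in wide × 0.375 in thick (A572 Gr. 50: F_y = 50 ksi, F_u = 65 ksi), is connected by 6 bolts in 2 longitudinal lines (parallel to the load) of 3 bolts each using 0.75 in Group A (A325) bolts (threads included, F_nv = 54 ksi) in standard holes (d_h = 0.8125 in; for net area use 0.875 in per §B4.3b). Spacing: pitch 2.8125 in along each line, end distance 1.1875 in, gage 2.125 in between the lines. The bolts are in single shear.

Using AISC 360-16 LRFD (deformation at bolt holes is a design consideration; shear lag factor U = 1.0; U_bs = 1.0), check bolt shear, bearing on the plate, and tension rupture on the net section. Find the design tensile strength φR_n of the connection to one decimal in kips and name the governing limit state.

Bolt shear: A_b = π(0.75)²/4 = 0.44179 in². φR_n = 0.75 × 54 × 0.44179 × 6 × 1 = 107.4 kips.
Bearing (0.375 in plate, F_u = 65 ksi): end bolts L_c = 1.1875 − 0.8125/2 = 0.78125, R_n = min(1.2×0.78125×0.375×65, 2.4×0.75×0.375×65) = 22.852 kips/bolt; interior L_c = 2.8125 − 0.8125 = 2, R_n = 43.875 kips/bolt. φR_n = 0.75 × (2×22.852 + 4×43.875) = 165.9 kips.
Tension rupture (net): A_n = (6.125 − 2×0.875)×0.375 = 1.6406 in² (U = 1.0, A_e = A_n). φR_n = 0.75 × 65 × 1.6406 = 80.0 kips.
Governing: min(107.4, 165.9, 80.0) = 80.0 kips → net-section rupture.

80.0 kips (net-section rupture governs)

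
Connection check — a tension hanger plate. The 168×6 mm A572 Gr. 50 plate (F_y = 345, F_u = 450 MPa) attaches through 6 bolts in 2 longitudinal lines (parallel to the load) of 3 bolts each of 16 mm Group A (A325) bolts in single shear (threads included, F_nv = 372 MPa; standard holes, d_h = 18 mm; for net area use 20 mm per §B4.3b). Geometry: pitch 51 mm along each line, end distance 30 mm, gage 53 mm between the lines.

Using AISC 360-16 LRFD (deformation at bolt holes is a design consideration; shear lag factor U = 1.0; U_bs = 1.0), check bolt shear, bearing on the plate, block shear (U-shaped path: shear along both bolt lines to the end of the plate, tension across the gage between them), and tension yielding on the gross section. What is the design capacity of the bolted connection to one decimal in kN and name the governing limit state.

Bolt shear: A_b = π(16)²/4 = 201.06 mm². φR_n = 0.75 × 372 × 201.06 × 6 × 1 = 336.6 kN.
Bearing (6 mm plate, F_u = 450 MPa): end bolts L_c = 30 − 18/2 = 21, R_n = min(1.2×21×6×450, 2.4×16×6×450) = 68.04 kN/bolt; interior L_c = 51 − 18 = 33, R_n = 103.68 kN/bolt. φR_n = 0.75 × (2×68.04 + 4×103.68) = 413.1 kN.
Block shear: shear path 2×[30+2×51] = 2×132 mm, A_gv = 1584, A_nv = 2×(132 − 2.5×20)×6 = 984 mm²; tension across gage: (53 − 1×20)×6 = 198 mm². R_n = min(0.6×450×984, 0.6×345×1584) + 1.0×450×198 = min(265.68, 327.89) + 89.1 = 354.78 kN. φR_n = 0.75 × 354.78 = 266.1 kN.
Tension yield (gross): A_g = 168×6 = 1008 mm². φR_n = 0.90 × 345 × 1008 = 313.0 kN.
Governing: min(336.6, 413.1, 266.1, 313.0) = 266.1 kN → block shear.

266.1 kN (block shear governs)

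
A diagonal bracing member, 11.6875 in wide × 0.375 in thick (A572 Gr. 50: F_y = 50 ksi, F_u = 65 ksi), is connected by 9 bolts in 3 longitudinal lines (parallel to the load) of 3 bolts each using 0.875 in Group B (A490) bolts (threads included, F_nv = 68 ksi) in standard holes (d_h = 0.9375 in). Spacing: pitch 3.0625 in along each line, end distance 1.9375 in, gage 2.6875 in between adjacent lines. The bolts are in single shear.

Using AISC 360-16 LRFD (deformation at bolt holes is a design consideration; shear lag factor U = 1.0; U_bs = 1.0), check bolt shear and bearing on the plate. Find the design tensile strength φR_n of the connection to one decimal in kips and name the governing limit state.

Bolt shear: A_b = π(0.875)²/4 = 0.60132 in². φR_n = 0.75 × 68 × 0.60132 × 9 × 1 = 276.0 kips.
Bearing (0.375 in plate, F_u = 65 ksi): end bolts L_c = 1.9375 − 0.9375/2 = 1.46875, R_n = min(1.2×1.46875×0.375×65, 2.4×0.875×0.375×65) = 42.961 kips/bolt; interior L_c = 3.0625 − 0.9375 = 2.125, R_n = 51.188 kips/bolt. φR_n = 0.75 × (3×42.961 + 6×51.188) = 327.0 kips.
Governing: min(276.0, 327.0) = 276.0 kips → bolt shear.

276.0 kips (bolt shear governs)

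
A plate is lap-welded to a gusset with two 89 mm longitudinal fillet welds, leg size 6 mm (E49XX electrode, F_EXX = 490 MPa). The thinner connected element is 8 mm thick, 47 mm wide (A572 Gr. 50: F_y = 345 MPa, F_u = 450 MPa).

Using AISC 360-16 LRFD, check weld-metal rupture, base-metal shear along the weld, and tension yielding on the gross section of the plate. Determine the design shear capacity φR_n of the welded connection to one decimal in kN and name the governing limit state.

116.7 kN (gross-section yield governs)

Weld metal: throat = 0.707×6 = 4.242 mm, L = 2×89 = 178 mm. φR_n = 0.75 × 0.6 × 490 × 4.242 × 178 = 166.5 kN.
Base metal shear (8 mm plate): yield φR_n = 1.0×0.6×345×8×178 = 294.8 kN; rupture φR_n = 0.75×0.6×450×8×178 = 288.4 kN; take 288.4 kN (rupture).
Tension yield (gross): A_g = 47×8 = 376 mm². φR_n = 0.90 × 345 × 376 = 116.7 kN.
Governing: min(166.5, 288.4, 116.7) = 116.7 kN → gross-section yield.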